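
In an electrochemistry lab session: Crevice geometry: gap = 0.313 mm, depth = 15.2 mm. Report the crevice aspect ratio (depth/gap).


Aspect ratio = depth / gap
Ratio = 15.2 / 0.313 = 48.6

48.6


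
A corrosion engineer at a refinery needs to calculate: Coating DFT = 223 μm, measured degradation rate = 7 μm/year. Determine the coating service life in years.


Service life = thickness / degradation rate
Life = 223 / 7 = 31.9 years

31.9 years


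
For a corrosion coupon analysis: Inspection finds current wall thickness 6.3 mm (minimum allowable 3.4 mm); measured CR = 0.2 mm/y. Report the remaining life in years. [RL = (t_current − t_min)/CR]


Apply the remaining-life relation: RL = (t_current − t_min) / CR
RL = (6.3 − 3.4) / 0.2 = 2.9 / 0.2 = 14.5 years

14.5 years


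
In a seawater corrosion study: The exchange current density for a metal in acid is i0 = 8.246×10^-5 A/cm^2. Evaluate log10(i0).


i0 = 8.246×10^-5 A/cm^2
log10(i0) = -4.084

-4.084


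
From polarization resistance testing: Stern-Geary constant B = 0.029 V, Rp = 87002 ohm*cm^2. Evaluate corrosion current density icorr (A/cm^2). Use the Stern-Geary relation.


Apply the Stern-Geary relation: icorr = B / Rp
icorr = 0.029 / 87002 = 3.333×10^-7 A/cm^2

3.333×10^-7 A/cm^2


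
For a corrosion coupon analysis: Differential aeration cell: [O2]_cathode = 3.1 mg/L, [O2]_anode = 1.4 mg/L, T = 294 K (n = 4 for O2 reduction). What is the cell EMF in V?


Apply the Nernst concentration-cell relation: E = (RT/nF)*ln(C_cathode/C_anode)
RT/nF = 8.314*294/(4*96485) = 0.00633341 V
ln(3.1/1.4) = 0.79493
E = 0.00633341 * 0.79493 = 0.00503 V

0.00503 V


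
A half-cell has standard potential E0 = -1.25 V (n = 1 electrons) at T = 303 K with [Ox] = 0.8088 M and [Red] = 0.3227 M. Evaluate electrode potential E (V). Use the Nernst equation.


Apply the Nernst equation: E = E0 + (RT/nF)*ln([Ox]/[Red])
Step 1: RT/nF = 8.314*303/(1*96485) = 0.02610916 V
Step 2: [Ox]/[Red] = 0.8088/0.3227 = 2.506353
Step 3: ln(2.506353) = 0.918829
Step 4: correction = 0.02610916 * 0.918829 = 0.024 V
E = -1.25 + 0.024 = -1.226 V

-1.226 V


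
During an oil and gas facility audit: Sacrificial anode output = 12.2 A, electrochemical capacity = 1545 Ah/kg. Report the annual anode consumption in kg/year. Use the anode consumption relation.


Annual consumption = current * hours per year / capacity
Rate = 12.2 * 8760 / 1545 = 69.2 kg/year

69.2 kg/year


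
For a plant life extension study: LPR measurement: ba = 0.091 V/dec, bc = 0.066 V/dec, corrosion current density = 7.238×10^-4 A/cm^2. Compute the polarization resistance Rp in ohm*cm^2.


Apply the Stern-Geary equation: Rp = ba*bc / (2.303*icorr*(ba+bc))
ba*bc = 0.091*0.066 = 0.006006
ba+bc = 0.157; 2.303*icorr*(ba+bc) = 2.303*7.238×10^-4*0.157 = 2.6170509×10^-4
Rp = 0.006006 / 2.6170509×10^-4 = 22.9 ohm*cm^2

22.9 ohm*cm^2


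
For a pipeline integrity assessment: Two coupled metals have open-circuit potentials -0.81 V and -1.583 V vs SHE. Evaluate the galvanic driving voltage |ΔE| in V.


Driving voltage is the absolute potential difference.
|ΔE| = |-0.81 − (-1.583)| = 0.773 V

0.773 V


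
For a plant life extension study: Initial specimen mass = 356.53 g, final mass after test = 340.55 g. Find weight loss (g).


Weight loss = initial − final
WL = 356.53 − 340.55 = 15.98 g

15.98 g


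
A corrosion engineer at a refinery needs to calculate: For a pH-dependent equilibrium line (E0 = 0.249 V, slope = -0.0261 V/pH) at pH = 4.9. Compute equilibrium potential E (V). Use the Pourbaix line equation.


Apply the Pourbaix line equation: E = E0 + slope*pH
E = 0.249 + (-0.0261)*4.9 = 0.249 + (-0.12789) = 0.12111 V
Rounded to 3 decimal places: E = 0.121 V

0.121 V


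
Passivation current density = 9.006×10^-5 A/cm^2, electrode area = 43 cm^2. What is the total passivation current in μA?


I = i_pass * A, then convert A → μA (×10^6)
I = 9.006×10^-5 * 43 * 10^6 = 3872.58 μA

3872.58 μA


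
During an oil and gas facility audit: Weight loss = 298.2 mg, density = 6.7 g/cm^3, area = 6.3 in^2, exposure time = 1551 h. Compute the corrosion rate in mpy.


Apply the mpy weight-loss relation: CR = 534 * W / (D * A * T)
Numerator: 534 * 298.2 = 159238.8
Denominator: 6.7 * 6.3 * 1551 = 65467.71
CR = 159238.8 / 65467.71 = 2.432 mpy

2.432 mpy


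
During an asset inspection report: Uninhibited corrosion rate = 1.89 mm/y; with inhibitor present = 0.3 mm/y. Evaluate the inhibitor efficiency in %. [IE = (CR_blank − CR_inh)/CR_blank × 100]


Apply the inhibitor-efficiency definition: IE = (CR_blank − CR_inh)/CR_blank × 100
IE = (1.89 − 0.3) / 1.89 × 100
IE = 1.59 / 1.89 × 100 = 84.1 %

84.1 %


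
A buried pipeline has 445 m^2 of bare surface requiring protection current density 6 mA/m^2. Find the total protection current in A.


I = area * current density, then convert mA → A (÷1000)
I = 445 * 6 / 1000 = 2.67 A

2.67 A


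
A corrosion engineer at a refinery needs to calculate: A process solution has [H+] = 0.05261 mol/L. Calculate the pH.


pH = −log10[H+]
pH = −log10(0.05261) = 1.28

1.28


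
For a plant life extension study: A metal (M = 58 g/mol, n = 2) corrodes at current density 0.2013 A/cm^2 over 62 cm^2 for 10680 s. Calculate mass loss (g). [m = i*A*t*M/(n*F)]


Apply Faraday's law: m = i*A*t*M / (n*F)
Total charge passed Q = i*A*t = 0.2013*62*10680 = 133292.808 C
m = Q*M/(n*F) = 133292.808*58/(2*96485) = 40.06313 g

40.06313 g


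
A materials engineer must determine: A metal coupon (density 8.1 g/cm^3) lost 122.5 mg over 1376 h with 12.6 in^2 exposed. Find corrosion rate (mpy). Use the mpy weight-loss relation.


Apply the mpy weight-loss relation: CR = 534 * W / (D * A * T)
Numerator: 534 * 122.5 = 65415.0
Denominator: 8.1 * 12.6 * 1376 = 140434.56
CR = 65415.0 / 140434.56 = 0.4658 mpy

0.4658 mpy


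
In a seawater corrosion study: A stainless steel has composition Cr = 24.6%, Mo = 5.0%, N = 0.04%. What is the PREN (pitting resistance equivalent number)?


Apply the PREN formula: PREN = Cr + 3.3*Mo + 16*N
PREN = 24.6 + 3.3*5.0 + 16*0.04
PREN = 24.6 + 16.5 + 0.64 = 41.74

41.74


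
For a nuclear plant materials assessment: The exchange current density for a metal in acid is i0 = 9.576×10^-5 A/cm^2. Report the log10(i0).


i0 = 9.576×10^-5 A/cm^2
log10(i0) = -4.019

-4.019


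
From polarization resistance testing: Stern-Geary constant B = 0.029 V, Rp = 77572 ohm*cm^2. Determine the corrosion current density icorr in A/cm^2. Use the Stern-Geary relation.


Apply the Stern-Geary relation: icorr = B / Rp
icorr = 0.029 / 77572 = 3.738×10^-7 A/cm^2

3.738×10^-7 A/cm^2


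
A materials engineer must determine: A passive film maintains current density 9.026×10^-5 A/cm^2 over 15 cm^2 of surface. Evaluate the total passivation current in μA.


I = i_pass * A, then convert A → μA (×10^6)
I = 9.026×10^-5 * 15 * 10^6 = 1353.9 μA

1353.9 μA


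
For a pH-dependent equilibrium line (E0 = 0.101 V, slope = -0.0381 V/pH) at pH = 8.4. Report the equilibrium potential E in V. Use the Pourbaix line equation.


Apply the Pourbaix line equation: E = E0 + slope*pH
E = 0.101 + (-0.0381)*8.4 = 0.101 + (-0.32004) = -0.21904 V
Rounded to 4 decimal places: E = -0.2190 V

-0.2190 V


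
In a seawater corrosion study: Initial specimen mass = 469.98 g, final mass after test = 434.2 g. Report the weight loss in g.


Weight loss = initial − final
WL = 469.98 − 434.2 = 35.78 g

35.78 g


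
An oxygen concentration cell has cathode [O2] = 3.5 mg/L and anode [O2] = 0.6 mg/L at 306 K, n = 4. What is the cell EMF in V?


Apply the Nernst concentration-cell relation: E = (RT/nF)*ln(C_cathode/C_anode)
RT/nF = 8.314*306/(4*96485) = 0.00659192 V
ln(3.5/0.6) = 1.76359
E = 0.00659192 * 1.76359 = 0.01163 V

0.01163 V


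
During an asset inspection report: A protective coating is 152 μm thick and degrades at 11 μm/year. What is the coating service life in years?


Service life = thickness / degradation rate
Life = 152 / 11 = 13.8 years

13.8 years


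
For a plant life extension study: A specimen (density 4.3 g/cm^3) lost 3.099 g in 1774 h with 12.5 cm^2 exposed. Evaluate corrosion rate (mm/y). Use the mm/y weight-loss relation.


Apply the mm/y weight-loss relation: CR = 87600 * W / (D * A * T)
Numerator: 87600 * 3.099 = 271472.4
Denominator: 4.3 * 12.5 * 1774 = 95352.5
CR = 271472.4 / 95352.5 = 2.847 mm/y

2.847 mm/y


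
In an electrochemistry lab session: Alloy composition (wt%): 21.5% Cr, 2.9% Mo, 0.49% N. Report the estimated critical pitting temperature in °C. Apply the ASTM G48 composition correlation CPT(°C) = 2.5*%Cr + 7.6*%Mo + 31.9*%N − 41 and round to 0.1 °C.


Apply the ASTM G48 empirical CPT estimate: CPT(°C) = 2.5*%Cr + 7.6*%Mo + 31.9*%N − 41
2.5*21.5 = 53.75; 7.6*2.9 = 22.04; 31.9*0.49 = 15.631
CPT = 53.75 + 22.04 + 15.631 − 41 = 50.421 °C
Rounded to 0.1 °C: CPT ≈ 50.4 °C

50.4 °C


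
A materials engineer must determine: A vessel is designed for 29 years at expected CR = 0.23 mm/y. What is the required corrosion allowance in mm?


Corrosion allowance = CR × design life
CA = 0.23 * 29 = 6.67 mm

6.67 mm


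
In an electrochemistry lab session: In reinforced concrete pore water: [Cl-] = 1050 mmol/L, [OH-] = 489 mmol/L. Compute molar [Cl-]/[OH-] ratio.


Threshold parameter = [Cl-] / [OH-] (molar basis; both in mmol/L, so units cancel)
Ratio = 1050 / 489 = 2.15

2.15


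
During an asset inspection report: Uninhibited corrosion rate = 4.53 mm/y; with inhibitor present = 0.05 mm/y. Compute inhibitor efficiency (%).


Apply the inhibitor-efficiency definition: IE = (CR_blank − CR_inh)/CR_blank × 100
IE = (4.53 − 0.05) / 4.53 × 100
IE = 4.48 / 4.53 × 100 = 98.9 %

98.9 %


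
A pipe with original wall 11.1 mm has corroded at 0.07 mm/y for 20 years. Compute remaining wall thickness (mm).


Remaining wall = original − CR × time
t = 11.1 − 0.07*20 = 11.1 − 1.4 = 9.7 mm

9.7 mm


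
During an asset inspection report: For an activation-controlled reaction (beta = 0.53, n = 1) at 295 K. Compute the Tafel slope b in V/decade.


Apply the Tafel slope relation: b = 2.303*R*T/(beta*n*F)
Numerator: 2.303 * 8.314 * 295 = 5648.41
Denominator: 0.53 * 1 * 96485 = 51137.05
b = 5648.41 / 51137.05 = 0.1105 V/decade

0.1105 V/decade


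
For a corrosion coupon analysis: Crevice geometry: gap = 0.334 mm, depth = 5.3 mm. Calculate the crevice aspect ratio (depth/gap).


Aspect ratio = depth / gap
Ratio = 5.3 / 0.334 = 15.9

15.9


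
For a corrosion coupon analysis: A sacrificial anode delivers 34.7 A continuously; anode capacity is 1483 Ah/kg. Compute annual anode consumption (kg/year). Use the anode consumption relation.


Annual consumption = current * hours per year / capacity
Rate = 34.7 * 8760 / 1483 = 205.0 kg/year

205.0 kg/year


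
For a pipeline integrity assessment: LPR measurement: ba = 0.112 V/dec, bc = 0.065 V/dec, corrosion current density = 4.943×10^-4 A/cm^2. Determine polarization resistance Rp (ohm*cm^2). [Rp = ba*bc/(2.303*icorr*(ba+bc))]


Apply the Stern-Geary equation: Rp = ba*bc / (2.303*icorr*(ba+bc))
ba*bc = 0.112*0.065 = 0.00728
ba+bc = 0.177; 2.303*icorr*(ba+bc) = 2.303*4.943×10^-4*0.177 = 2.01492×10^-4
Rp = 0.00728 / 2.01492×10^-4 = 36.1 ohm*cm^2

36.1 ohm*cm^2


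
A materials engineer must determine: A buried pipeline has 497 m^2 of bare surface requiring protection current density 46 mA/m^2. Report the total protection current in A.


I = area * current density, then convert mA → A (÷1000)
I = 497 * 46 / 1000 = 22.86 A

22.86 A


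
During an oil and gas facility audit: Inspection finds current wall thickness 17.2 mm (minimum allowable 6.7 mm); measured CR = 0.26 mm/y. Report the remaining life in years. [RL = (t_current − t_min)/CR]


Apply the remaining-life relation: RL = (t_current − t_min) / CR
RL = (17.2 − 6.7) / 0.26 = 10.5 / 0.26 = 40.4 years

40.4 years


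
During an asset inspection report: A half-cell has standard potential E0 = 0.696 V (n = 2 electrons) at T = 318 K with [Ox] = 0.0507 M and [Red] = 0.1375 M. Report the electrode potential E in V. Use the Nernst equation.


Apply the Nernst equation: E = E0 + (RT/nF)*ln([Ox]/[Red])
Step 1: RT/nF = 8.314*318/(2*96485) = 0.01370084 V
Step 2: [Ox]/[Red] = 0.0507/0.1375 = 0.368727
Step 3: ln(0.368727) = -0.997699
Step 4: correction = 0.01370084 * -0.997699 = -0.0137 V
E = 0.696 + -0.0137 = 0.6823 V

0.6823 V


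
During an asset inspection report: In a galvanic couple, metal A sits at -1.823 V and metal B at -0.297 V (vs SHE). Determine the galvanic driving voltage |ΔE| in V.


Driving voltage is the absolute potential difference.
|ΔE| = |-1.823 − (-0.297)| = 1.526 V

1.526 V


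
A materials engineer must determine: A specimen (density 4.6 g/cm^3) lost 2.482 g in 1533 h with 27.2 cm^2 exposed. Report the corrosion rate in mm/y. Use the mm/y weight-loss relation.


Apply the mm/y weight-loss relation: CR = 87600 * W / (D * A * T)
Numerator: 87600 * 2.482 = 217423.2
Denominator: 4.6 * 27.2 * 1533 = 191808.96
CR = 217423.2 / 191808.96 = 1.1335 mm/y

1.1335 mm/y


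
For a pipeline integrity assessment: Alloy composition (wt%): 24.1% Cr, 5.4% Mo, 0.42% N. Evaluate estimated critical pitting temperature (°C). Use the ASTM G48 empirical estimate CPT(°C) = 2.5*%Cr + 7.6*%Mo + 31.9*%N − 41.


Apply the ASTM G48 empirical CPT estimate: CPT(°C) = 2.5*%Cr + 7.6*%Mo + 31.9*%N − 41
2.5*24.1 = 60.25; 7.6*5.4 = 41.04; 31.9*0.42 = 13.398
CPT = 60.25 + 41.04 + 13.398 − 41 = 73.688 °C
Rounded to 0.1 °C: CPT ≈ 73.7 °C

73.7 °C


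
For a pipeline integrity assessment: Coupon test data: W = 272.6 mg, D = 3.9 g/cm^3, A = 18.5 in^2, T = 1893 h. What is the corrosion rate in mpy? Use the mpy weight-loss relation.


Apply the mpy weight-loss relation: CR = 534 * W / (D * A * T)
Numerator: 534 * 272.6 = 145568.4
Denominator: 3.9 * 18.5 * 1893 = 136579.95
CR = 145568.4 / 136579.95 = 1.066 mpy

1.066 mpy


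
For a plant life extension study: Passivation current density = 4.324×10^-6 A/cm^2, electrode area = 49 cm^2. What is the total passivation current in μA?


I = i_pass * A, then convert A → μA (×10^6)
I = 4.324×10^-6 * 49 * 10^6 = 211.88 μA

211.88 μA


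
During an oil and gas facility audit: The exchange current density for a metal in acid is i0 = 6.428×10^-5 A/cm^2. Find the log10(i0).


i0 = 6.428×10^-5 A/cm^2
log10(i0) = -4.192

-4.192


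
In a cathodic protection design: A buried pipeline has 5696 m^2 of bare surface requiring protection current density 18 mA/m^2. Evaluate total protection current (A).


I = area * current density, then convert mA → A (÷1000)
I = 5696 * 18 / 1000 = 102.53 A

102.53 A


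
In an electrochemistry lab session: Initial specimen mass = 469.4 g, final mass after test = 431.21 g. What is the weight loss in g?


Weight loss = initial − final
WL = 469.4 − 431.21 = 38.19 g

38.19 g


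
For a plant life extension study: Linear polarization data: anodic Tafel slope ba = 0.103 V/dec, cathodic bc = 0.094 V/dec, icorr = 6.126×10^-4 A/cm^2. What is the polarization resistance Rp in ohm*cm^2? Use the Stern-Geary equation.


Apply the Stern-Geary equation: Rp = ba*bc / (2.303*icorr*(ba+bc))
ba*bc = 0.103*0.094 = 0.009682
ba+bc = 0.197; 2.303*icorr*(ba+bc) = 2.303*6.126×10^-4*0.197 = 2.7793111×10^-4
Rp = 0.009682 / 2.7793111×10^-4 = 34.84 ohm*cm^2

34.84 ohm*cm^2


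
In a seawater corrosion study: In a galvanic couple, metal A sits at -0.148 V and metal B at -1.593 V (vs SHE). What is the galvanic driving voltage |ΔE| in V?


Driving voltage is the absolute potential difference.
|ΔE| = |-0.148 − (-1.593)| = 1.445 V

1.445 V


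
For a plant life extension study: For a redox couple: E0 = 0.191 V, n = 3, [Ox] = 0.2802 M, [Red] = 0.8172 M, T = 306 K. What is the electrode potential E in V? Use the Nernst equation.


Apply the Nernst equation: E = E0 + (RT/nF)*ln([Ox]/[Red])
Step 1: RT/nF = 8.314*306/(3*96485) = 0.00878922 V
Step 2: [Ox]/[Red] = 0.2802/0.8172 = 0.342878
Step 3: ln(0.342878) = -1.070381
Step 4: correction = 0.00878922 * -1.070381 = -0.009 V
E = 0.191 + -0.009 = 0.182 V

0.182 V


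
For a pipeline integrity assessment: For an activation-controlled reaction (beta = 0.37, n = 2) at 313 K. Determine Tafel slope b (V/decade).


Apply the Tafel slope relation: b = 2.303*R*T/(beta*n*F)
Numerator: 2.303 * 8.314 * 313 = 5993.06
Denominator: 0.37 * 2 * 96485 = 71398.9
b = 5993.06 / 71398.9 = 0.0839 V/decade

0.0839 V/decade


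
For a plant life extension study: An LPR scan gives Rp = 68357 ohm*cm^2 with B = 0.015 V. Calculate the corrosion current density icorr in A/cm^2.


Apply the Stern-Geary relation: icorr = B / Rp
icorr = 0.015 / 68357 = 2.194×10^-7 A/cm^2

2.194×10^-7 A/cm^2


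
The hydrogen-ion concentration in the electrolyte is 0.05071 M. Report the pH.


pH = −log10[H+]
pH = −log10(0.05071) = 1.29

1.29


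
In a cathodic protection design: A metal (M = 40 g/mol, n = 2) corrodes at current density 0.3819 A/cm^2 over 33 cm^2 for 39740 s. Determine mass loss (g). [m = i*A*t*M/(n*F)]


Apply Faraday's law: m = i*A*t*M / (n*F)
Total charge passed Q = i*A*t = 0.3819*33*39740 = 500831.298 C
m = Q*M/(n*F) = 500831.298*40/(2*96485) = 103.815 g

103.815 g


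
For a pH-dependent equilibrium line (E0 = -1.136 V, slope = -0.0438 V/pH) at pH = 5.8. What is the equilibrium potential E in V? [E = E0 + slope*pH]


Apply the Pourbaix line equation: E = E0 + slope*pH
E = -1.136 + (-0.0438)*5.8 = -1.136 + (-0.25404) = -1.39004 V
Rounded to 3 decimal places: E = -1.390 V

-1.390 V


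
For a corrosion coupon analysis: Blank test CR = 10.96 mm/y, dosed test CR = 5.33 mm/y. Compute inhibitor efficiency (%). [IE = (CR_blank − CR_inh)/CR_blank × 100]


Apply the inhibitor-efficiency definition: IE = (CR_blank − CR_inh)/CR_blank × 100
IE = (10.96 − 5.33) / 10.96 × 100
IE = 5.63 / 10.96 × 100 = 51.4 %

51.4 %


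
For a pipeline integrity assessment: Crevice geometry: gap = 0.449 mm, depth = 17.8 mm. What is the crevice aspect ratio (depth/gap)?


Aspect ratio = depth / gap
Ratio = 17.8 / 0.449 = 39.6

39.6


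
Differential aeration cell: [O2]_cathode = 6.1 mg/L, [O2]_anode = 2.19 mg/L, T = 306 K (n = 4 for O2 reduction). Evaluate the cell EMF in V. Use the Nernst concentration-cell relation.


Apply the Nernst concentration-cell relation: E = (RT/nF)*ln(C_cathode/C_anode)
RT/nF = 8.314*306/(4*96485) = 0.00659192 V
ln(6.1/2.19) = 1.02439
E = 0.00659192 * 1.02439 = 0.00675 V

0.00675 V


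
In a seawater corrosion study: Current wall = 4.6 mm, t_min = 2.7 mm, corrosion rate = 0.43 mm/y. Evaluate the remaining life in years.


Apply the remaining-life relation: RL = (t_current − t_min) / CR
RL = (4.6 − 2.7) / 0.43 = 1.9 / 0.43 = 4.4 years

4.4 years


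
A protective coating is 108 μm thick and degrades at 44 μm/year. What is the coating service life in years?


Service life = thickness / degradation rate
Life = 108 / 44 = 2.5 years

2.5 years


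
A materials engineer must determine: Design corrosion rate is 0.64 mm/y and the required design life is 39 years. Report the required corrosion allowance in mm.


Corrosion allowance = CR × design life
CA = 0.64 * 39 = 24.96 mm

24.96 mm


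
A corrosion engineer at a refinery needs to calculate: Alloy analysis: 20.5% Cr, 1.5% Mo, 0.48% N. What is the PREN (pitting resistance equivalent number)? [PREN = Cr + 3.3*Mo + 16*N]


Apply the PREN formula: PREN = Cr + 3.3*Mo + 16*N
PREN = 20.5 + 3.3*1.5 + 16*0.48
PREN = 20.5 + 4.95 + 7.68 = 33.13

33.13


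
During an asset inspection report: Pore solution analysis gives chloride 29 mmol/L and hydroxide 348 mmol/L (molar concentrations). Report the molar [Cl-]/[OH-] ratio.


Threshold parameter = [Cl-] / [OH-] (molar basis; both in mmol/L, so units cancel)
Ratio = 29 / 348 = 0.08

0.08


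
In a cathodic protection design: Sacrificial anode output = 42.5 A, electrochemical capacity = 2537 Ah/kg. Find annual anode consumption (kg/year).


Annual consumption = current * hours per year / capacity
Rate = 42.5 * 8760 / 2537 = 146.7 kg/year

146.7 kg/year


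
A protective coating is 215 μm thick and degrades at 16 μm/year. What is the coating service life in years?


Service life = thickness / degradation rate
Life = 215 / 16 = 13.4 years

13.4 years


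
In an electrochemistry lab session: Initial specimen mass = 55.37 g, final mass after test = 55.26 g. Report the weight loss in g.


Weight loss = initial − final
WL = 55.37 − 55.26 = 0.11 g

0.11 g


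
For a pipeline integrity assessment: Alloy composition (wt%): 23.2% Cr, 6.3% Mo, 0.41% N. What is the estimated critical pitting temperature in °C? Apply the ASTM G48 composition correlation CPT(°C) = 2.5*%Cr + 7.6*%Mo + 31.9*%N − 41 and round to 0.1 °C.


Apply the ASTM G48 empirical CPT estimate: CPT(°C) = 2.5*%Cr + 7.6*%Mo + 31.9*%N − 41
2.5*23.2 = 58; 7.6*6.3 = 47.88; 31.9*0.41 = 13.079
CPT = 58 + 47.88 + 13.079 − 41 = 77.959 °C
Rounded to 0.1 °C: CPT ≈ 78.0 °C

78.0 °C


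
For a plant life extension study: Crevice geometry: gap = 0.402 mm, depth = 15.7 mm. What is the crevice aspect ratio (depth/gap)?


Aspect ratio = depth / gap
Ratio = 15.7 / 0.402 = 39.1

39.1


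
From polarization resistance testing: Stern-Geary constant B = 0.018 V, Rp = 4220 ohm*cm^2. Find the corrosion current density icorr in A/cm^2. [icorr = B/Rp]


Apply the Stern-Geary relation: icorr = B / Rp
icorr = 0.018 / 4220 = 4.265×10^-6 A/cm^2

4.265×10^-6 A/cm^2


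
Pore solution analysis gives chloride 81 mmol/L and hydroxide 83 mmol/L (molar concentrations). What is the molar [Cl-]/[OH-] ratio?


Threshold parameter = [Cl-] / [OH-] (molar basis; both in mmol/L, so units cancel)
Ratio = 81 / 83 = 0.98

0.98


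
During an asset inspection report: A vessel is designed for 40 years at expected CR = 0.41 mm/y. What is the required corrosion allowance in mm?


Corrosion allowance = CR × design life
CA = 0.41 * 40 = 16.4 mm

16.4 mm


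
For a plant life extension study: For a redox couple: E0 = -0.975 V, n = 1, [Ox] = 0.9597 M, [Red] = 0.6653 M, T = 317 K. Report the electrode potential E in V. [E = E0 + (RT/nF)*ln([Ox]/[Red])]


Apply the Nernst equation: E = E0 + (RT/nF)*ln([Ox]/[Red])
Step 1: RT/nF = 8.314*317/(1*96485) = 0.02731552 V
Step 2: [Ox]/[Red] = 0.9597/0.6653 = 1.442507
Step 3: ln(1.442507) = 0.366383
Step 4: correction = 0.02731552 * 0.366383 = 0.01 V
E = -0.975 + 0.01 = -0.965 V

-0.965 V


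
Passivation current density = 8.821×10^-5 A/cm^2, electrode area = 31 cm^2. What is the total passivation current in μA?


I = i_pass * A, then convert A → μA (×10^6)
I = 8.821×10^-5 * 31 * 10^6 = 2734.51 μA

2734.51 μA


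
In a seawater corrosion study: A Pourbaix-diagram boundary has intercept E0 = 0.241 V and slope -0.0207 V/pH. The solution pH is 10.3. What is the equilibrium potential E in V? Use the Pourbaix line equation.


Apply the Pourbaix line equation: E = E0 + slope*pH
E = 0.241 + (-0.0207)*10.3 = 0.241 + (-0.21321) = 0.02779 V
Rounded to 4 decimal places: E = 0.0278 V

0.0278 V


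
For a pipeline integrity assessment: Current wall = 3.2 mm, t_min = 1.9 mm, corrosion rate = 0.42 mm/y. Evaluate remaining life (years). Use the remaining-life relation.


Apply the remaining-life relation: RL = (t_current − t_min) / CR
RL = (3.2 − 1.9) / 0.42 = 1.3 / 0.42 = 3.1 years

3.1 years


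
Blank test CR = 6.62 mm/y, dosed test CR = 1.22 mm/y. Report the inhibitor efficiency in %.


Apply the inhibitor-efficiency definition: IE = (CR_blank − CR_inh)/CR_blank × 100
IE = (6.62 − 1.22) / 6.62 × 100
IE = 5.4 / 6.62 × 100 = 81.6 %

81.6 %


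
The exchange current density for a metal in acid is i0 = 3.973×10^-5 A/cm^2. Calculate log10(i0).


i0 = 3.973×10^-5 A/cm^2
log10(i0) = -4.401

-4.401


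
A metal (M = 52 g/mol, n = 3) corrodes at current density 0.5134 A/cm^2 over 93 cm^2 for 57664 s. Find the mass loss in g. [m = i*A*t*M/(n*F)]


Apply Faraday's law: m = i*A*t*M / (n*F)
Total charge passed Q = i*A*t = 0.5134*93*57664 = 2753236.8768 C
m = Q*M/(n*F) = 2753236.8768*52/(3*96485) = 494.613 g

494.613 g


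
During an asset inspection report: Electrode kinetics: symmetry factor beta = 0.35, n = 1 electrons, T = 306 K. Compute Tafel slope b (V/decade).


Apply the Tafel slope relation: b = 2.303*R*T/(beta*n*F)
Numerator: 2.303 * 8.314 * 306 = 5859.03
Denominator: 0.35 * 1 * 96485 = 33769.75
b = 5859.03 / 33769.75 = 0.173 V/decade

0.173 V/decade


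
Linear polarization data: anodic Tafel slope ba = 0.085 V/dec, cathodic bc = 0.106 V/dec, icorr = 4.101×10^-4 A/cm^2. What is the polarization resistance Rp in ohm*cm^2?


Apply the Stern-Geary equation: Rp = ba*bc / (2.303*icorr*(ba+bc))
ba*bc = 0.085*0.106 = 0.00901
ba+bc = 0.191; 2.303*icorr*(ba+bc) = 2.303*4.101×10^-4*0.191 = 1.8039192×10^-4
Rp = 0.00901 / 1.8039192×10^-4 = 49.95 ohm*cm^2

49.95 ohm*cm^2


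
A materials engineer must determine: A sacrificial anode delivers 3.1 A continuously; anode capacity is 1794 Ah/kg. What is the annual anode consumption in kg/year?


Annual consumption = current * hours per year / capacity
Rate = 3.1 * 8760 / 1794 = 15.1 kg/year

15.1 kg/year


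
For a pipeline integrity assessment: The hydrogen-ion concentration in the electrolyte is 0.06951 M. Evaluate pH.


pH = −log10[H+]
pH = −log10(0.06951) = 1.16

1.16


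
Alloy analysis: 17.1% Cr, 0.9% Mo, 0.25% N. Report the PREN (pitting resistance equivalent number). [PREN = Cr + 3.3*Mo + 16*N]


Apply the PREN formula: PREN = Cr + 3.3*Mo + 16*N
PREN = 17.1 + 3.3*0.9 + 16*0.25
PREN = 17.1 + 2.97 + 4.0 = 24.07

24.07


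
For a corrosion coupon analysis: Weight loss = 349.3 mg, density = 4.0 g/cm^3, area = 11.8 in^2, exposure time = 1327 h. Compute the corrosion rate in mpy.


Apply the mpy weight-loss relation: CR = 534 * W / (D * A * T)
Numerator: 534 * 349.3 = 186526.2
Denominator: 4.0 * 11.8 * 1327 = 62634.4
CR = 186526.2 / 62634.4 = 2.978 mpy

2.978 mpy


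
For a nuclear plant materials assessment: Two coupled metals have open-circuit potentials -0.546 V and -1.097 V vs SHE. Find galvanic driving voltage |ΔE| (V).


Driving voltage is the absolute potential difference.
|ΔE| = |-0.546 − (-1.097)| = 0.551 V

0.551 V


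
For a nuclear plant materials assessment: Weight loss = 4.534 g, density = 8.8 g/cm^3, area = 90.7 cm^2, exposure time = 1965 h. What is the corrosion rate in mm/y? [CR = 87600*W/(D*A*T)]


Apply the mm/y weight-loss relation: CR = 87600 * W / (D * A * T)
Numerator: 87600 * 4.534 = 397178.4
Denominator: 8.8 * 90.7 * 1965 = 1568384.4
CR = 397178.4 / 1568384.4 = 0.25324 mm/y

0.25324 mm/y


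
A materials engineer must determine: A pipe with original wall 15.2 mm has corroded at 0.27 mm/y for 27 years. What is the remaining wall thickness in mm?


Remaining wall = original − CR × time
t = 15.2 − 0.27*27 = 15.2 − 7.29 = 7.91 mm

7.91 mm


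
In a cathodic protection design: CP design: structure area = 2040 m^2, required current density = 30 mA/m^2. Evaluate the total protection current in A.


I = area * current density, then convert mA → A (÷1000)
I = 2040 * 30 / 1000 = 61.2 A

61.2 A


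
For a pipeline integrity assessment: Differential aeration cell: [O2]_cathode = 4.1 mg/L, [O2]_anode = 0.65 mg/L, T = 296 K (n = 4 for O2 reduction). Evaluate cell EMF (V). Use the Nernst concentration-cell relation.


Apply the Nernst concentration-cell relation: E = (RT/nF)*ln(C_cathode/C_anode)
RT/nF = 8.314*296/(4*96485) = 0.00637649 V
ln(4.1/0.65) = 1.84177
E = 0.00637649 * 1.84177 = 0.01174 V

0.01174 V


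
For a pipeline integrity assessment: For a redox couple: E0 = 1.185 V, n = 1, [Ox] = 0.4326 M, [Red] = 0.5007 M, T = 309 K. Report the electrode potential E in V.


Apply the Nernst equation: E = E0 + (RT/nF)*ln([Ox]/[Red])
Step 1: RT/nF = 8.314*309/(1*96485) = 0.02662617 V
Step 2: [Ox]/[Red] = 0.4326/0.5007 = 0.86399
Step 3: ln(0.86399) = -0.146194
Step 4: correction = 0.02662617 * -0.146194 = -0.0039 V
E = 1.185 + -0.0039 = 1.1811 V

1.1811 V


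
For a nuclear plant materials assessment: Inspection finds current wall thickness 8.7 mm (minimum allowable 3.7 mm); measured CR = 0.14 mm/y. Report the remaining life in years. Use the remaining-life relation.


Apply the remaining-life relation: RL = (t_current − t_min) / CR
RL = (8.7 − 3.7) / 0.14 = 5.0 / 0.14 = 35.7 years

35.7 years


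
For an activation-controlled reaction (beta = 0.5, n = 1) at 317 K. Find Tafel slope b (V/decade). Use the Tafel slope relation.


Apply the Tafel slope relation: b = 2.303*R*T/(beta*n*F)
Numerator: 2.303 * 8.314 * 317 = 6069.64
Denominator: 0.5 * 1 * 96485 = 48242.5
b = 6069.64 / 48242.5 = 0.1258 V/decade

0.1258 V/decade


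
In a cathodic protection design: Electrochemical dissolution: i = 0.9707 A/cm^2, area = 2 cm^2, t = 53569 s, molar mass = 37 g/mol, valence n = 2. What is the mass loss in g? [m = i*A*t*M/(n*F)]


Apply Faraday's law: m = i*A*t*M / (n*F)
Total charge passed Q = i*A*t = 0.9707*2*53569 = 103998.8566 C
m = Q*M/(n*F) = 103998.8566*37/(2*96485) = 19.941 g

19.941 g


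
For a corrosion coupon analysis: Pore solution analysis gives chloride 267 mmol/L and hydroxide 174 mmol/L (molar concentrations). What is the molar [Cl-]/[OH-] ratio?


Threshold parameter = [Cl-] / [OH-] (molar basis; both in mmol/L, so units cancel)
Ratio = 267 / 174 = 1.53

1.53


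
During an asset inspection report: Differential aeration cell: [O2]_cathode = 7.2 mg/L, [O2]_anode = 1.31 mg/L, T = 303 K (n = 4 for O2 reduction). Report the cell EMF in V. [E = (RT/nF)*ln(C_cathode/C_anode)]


Apply the Nernst concentration-cell relation: E = (RT/nF)*ln(C_cathode/C_anode)
RT/nF = 8.314*303/(4*96485) = 0.00652729 V
ln(7.2/1.31) = 1.70405
E = 0.00652729 * 1.70405 = 0.01112 V

0.01112 V


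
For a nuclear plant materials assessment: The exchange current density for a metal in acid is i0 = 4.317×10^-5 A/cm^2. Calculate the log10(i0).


i0 = 4.317×10^-5 A/cm^2
log10(i0) = -4.365

-4.365


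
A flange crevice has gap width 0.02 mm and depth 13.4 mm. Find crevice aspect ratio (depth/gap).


Aspect ratio = depth / gap
Ratio = 13.4 / 0.02 = 670.0

670.0


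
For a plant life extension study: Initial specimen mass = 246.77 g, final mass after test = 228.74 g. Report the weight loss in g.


Weight loss = initial − final
WL = 246.77 − 228.74 = 18.03 g

18.03 g


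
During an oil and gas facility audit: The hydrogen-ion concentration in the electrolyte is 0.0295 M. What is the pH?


pH = −log10[H+]
pH = −log10(0.0295) = 1.53

1.53


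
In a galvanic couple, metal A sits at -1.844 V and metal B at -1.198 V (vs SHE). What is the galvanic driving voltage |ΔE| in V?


Driving voltage is the absolute potential difference.
|ΔE| = |-1.844 − (-1.198)| = 0.646 V

0.646 V


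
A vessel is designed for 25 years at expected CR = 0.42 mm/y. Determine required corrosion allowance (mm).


Corrosion allowance = CR × design life
CA = 0.42 * 25 = 10.5 mm

10.5 mm


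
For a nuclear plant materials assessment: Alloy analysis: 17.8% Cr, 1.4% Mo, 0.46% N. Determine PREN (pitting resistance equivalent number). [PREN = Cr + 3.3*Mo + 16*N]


Apply the PREN formula: PREN = Cr + 3.3*Mo + 16*N
PREN = 17.8 + 3.3*1.4 + 16*0.46
PREN = 17.8 + 4.62 + 7.36 = 29.78

29.78


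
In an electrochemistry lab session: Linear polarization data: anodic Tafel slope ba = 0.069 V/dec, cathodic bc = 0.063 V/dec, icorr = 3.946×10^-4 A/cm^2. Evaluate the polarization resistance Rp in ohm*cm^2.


Apply the Stern-Geary equation: Rp = ba*bc / (2.303*icorr*(ba+bc))
ba*bc = 0.069*0.063 = 0.004347
ba+bc = 0.132; 2.303*icorr*(ba+bc) = 2.303*3.946×10^-4*0.132 = 1.1995682×10^-4
Rp = 0.004347 / 1.1995682×10^-4 = 36.2 ohm*cm^2

36.2 ohm*cm^2


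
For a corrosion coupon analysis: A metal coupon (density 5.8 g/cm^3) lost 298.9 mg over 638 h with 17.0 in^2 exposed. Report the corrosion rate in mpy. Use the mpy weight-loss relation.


Apply the mpy weight-loss relation: CR = 534 * W / (D * A * T)
Numerator: 534 * 298.9 = 159612.6
Denominator: 5.8 * 17.0 * 638 = 62906.8
CR = 159612.6 / 62906.8 = 2.537 mpy

2.537 mpy


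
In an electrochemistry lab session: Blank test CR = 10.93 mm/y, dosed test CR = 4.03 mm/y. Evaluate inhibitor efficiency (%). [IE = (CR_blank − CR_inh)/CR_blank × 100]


Apply the inhibitor-efficiency definition: IE = (CR_blank − CR_inh)/CR_blank × 100
IE = (10.93 − 4.03) / 10.93 × 100
IE = 6.9 / 10.93 × 100 = 63.1 %

63.1 %


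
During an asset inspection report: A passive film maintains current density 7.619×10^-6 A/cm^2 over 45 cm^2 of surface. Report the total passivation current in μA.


I = i_pass * A, then convert A → μA (×10^6)
I = 7.619×10^-6 * 45 * 10^6 = 342.86 μA

342.86 μA


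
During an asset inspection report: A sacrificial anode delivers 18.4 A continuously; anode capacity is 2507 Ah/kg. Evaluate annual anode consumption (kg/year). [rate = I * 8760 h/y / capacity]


Annual consumption = current * hours per year / capacity
Rate = 18.4 * 8760 / 2507 = 64.3 kg/year

64.3 kg/year


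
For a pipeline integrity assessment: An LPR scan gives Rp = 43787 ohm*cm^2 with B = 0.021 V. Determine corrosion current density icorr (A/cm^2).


Apply the Stern-Geary relation: icorr = B / Rp
icorr = 0.021 / 43787 = 4.796×10^-7 A/cm^2

4.796×10^-7 A/cm^2


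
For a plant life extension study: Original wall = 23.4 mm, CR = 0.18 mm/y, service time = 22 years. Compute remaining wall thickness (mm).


Remaining wall = original − CR × time
t = 23.4 − 0.18*22 = 23.4 − 3.96 = 19.44 mm

19.44 mm


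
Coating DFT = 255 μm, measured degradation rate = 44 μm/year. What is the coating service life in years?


Service life = thickness / degradation rate
Life = 255 / 44 = 5.8 years

5.8 years


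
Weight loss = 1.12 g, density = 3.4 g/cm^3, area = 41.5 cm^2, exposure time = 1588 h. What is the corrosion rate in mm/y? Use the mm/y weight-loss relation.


Apply the mm/y weight-loss relation: CR = 87600 * W / (D * A * T)
Numerator: 87600 * 1.12 = 98112.0
Denominator: 3.4 * 41.5 * 1588 = 224066.8
CR = 98112.0 / 224066.8 = 0.43787 mm/y

0.43787 mm/y


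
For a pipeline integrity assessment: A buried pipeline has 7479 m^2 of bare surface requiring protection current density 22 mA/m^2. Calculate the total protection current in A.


I = area * current density, then convert mA → A (÷1000)
I = 7479 * 22 / 1000 = 164.54 A

164.54 A


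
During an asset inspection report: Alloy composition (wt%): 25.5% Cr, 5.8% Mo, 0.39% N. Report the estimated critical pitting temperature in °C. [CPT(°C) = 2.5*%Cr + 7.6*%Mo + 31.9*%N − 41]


Apply the ASTM G48 empirical CPT estimate: CPT(°C) = 2.5*%Cr + 7.6*%Mo + 31.9*%N − 41
2.5*25.5 = 63.75; 7.6*5.8 = 44.08; 31.9*0.39 = 12.441
CPT = 63.75 + 44.08 + 12.441 − 41 = 79.271 °C
Rounded to 0.1 °C: CPT ≈ 79.3 °C

79.3 °C


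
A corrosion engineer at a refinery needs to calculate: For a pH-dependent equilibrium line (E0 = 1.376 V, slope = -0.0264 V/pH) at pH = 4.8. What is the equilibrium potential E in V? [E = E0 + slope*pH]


Apply the Pourbaix line equation: E = E0 + slope*pH
E = 1.376 + (-0.0264)*4.8 = 1.376 + (-0.12672) = 1.24928 V
Rounded to 4 decimal places: E = 1.2493 V

1.2493 V


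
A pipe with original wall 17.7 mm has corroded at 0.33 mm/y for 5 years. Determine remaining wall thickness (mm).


Remaining wall = original − CR × time
t = 17.7 − 0.33*5 = 17.7 − 1.65 = 16.05 mm

16.05 mm


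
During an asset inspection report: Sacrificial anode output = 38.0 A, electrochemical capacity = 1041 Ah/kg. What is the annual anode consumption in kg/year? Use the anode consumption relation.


Annual consumption = current * hours per year / capacity
Rate = 38.0 * 8760 / 1041 = 319.8 kg/year

319.8 kg/year


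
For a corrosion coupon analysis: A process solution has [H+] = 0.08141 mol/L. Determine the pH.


pH = −log10[H+]
pH = −log10(0.08141) = 1.09

1.09


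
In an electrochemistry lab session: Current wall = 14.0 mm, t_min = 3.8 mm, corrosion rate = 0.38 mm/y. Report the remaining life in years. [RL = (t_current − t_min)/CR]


Apply the remaining-life relation: RL = (t_current − t_min) / CR
RL = (14.0 − 3.8) / 0.38 = 10.2 / 0.38 = 26.8 years

26.8 years


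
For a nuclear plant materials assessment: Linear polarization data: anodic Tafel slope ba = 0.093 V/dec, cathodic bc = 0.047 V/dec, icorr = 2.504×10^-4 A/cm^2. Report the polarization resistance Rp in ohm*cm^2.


Apply the Stern-Geary equation: Rp = ba*bc / (2.303*icorr*(ba+bc))
ba*bc = 0.093*0.047 = 0.004371
ba+bc = 0.14; 2.303*icorr*(ba+bc) = 2.303*2.504×10^-4*0.14 = 8.0733968×10^-5
Rp = 0.004371 / 8.0733968×10^-5 = 54.1 ohm*cm^2

54.1 ohm*cm^2


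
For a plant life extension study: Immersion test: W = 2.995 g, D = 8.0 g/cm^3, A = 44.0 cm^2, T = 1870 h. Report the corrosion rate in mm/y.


Apply the mm/y weight-loss relation: CR = 87600 * W / (D * A * T)
Numerator: 87600 * 2.995 = 262362.0
Denominator: 8.0 * 44.0 * 1870 = 658240.0
CR = 262362.0 / 658240.0 = 0.3986 mm/y

0.3986 mm/y


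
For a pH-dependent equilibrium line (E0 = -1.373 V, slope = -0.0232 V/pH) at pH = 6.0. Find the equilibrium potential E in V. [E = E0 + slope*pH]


Apply the Pourbaix line equation: E = E0 + slope*pH
E = -1.373 + (-0.0232)*6.0 = -1.373 + (-0.1392) = -1.5122 V
Rounded to 3 decimal places: E = -1.512 V

-1.512 V


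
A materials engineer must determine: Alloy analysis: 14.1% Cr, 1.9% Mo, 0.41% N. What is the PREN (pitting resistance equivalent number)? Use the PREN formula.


Apply the PREN formula: PREN = Cr + 3.3*Mo + 16*N
PREN = 14.1 + 3.3*1.9 + 16*0.41
PREN = 14.1 + 6.27 + 6.56 = 26.93

26.93


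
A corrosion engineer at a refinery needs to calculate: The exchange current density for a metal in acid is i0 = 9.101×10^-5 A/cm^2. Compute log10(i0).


i0 = 9.101×10^-5 A/cm^2
log10(i0) = -4.041

-4.041


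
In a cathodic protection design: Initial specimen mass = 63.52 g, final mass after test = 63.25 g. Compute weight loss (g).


Weight loss = initial − final
WL = 63.52 − 63.25 = 0.27 g

0.27 g


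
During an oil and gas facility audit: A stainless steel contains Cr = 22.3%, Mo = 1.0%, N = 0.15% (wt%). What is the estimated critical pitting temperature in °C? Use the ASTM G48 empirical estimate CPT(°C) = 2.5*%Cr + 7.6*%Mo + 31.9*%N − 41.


Apply the ASTM G48 empirical CPT estimate: CPT(°C) = 2.5*%Cr + 7.6*%Mo + 31.9*%N − 41
2.5*22.3 = 55.75; 7.6*1.0 = 7.6; 31.9*0.15 = 4.785
CPT = 55.75 + 7.6 + 4.785 − 41 = 27.135 °C
Rounded to 0.1 °C: CPT ≈ 27.1 °C

27.1 °C


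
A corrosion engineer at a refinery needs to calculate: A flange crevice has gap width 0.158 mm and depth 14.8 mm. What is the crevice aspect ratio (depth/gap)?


Aspect ratio = depth / gap
Ratio = 14.8 / 0.158 = 93.7

93.7


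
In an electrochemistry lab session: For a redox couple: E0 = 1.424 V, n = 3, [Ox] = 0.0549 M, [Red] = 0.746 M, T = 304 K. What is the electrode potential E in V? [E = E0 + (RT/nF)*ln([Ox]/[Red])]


Apply the Nernst equation: E = E0 + (RT/nF)*ln([Ox]/[Red])
Step 1: RT/nF = 8.314*304/(3*96485) = 0.00873178 V
Step 2: [Ox]/[Red] = 0.0549/0.746 = 0.073592
Step 3: ln(0.073592) = -2.609219
Step 4: correction = 0.00873178 * -2.609219 = -0.0228 V
E = 1.424 + -0.0228 = 1.4012 V

1.4012 V


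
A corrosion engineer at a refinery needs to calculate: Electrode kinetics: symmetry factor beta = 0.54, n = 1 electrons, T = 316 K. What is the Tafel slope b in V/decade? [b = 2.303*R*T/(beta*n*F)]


Apply the Tafel slope relation: b = 2.303*R*T/(beta*n*F)
Numerator: 2.303 * 8.314 * 316 = 6050.5
Denominator: 0.54 * 1 * 96485 = 52101.9
b = 6050.5 / 52101.9 = 0.116 V/decade

0.116 V/decade
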